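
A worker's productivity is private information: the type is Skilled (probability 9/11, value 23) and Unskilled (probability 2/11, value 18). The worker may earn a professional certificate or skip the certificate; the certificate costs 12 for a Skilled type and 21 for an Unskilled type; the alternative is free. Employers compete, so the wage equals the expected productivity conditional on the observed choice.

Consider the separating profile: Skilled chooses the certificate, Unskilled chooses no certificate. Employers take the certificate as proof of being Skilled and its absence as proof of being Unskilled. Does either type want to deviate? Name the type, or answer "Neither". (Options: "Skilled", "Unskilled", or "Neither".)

The certificate pays 23; no certificate pays 18.
Skilled: assigned the certificate, nets 23 − 12 = 11; deviating to no certificate nets 18.
Unskilled: assigned no certificate, nets 18; deviating to the certificate nets 23 − 21 = 2.
The Skilled type gains 7 by deviating.

Skilled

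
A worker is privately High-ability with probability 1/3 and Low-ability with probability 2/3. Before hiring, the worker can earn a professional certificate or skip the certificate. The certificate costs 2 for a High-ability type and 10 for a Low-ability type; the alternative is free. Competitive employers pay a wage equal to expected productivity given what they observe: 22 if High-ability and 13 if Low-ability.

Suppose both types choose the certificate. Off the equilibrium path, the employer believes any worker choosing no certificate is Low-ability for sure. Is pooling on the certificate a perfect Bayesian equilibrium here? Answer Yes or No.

On path, the employer holds the prior and pays 1/3·22 + 2/3·13 = 16. Off path (no certificate), believing Low-ability, it pays 13.
High-ability: the certificate nets 16 − 2 = 14; no certificate nets 13. High-ability stays.
Low-ability: the certificate nets 16 − 10 = 6; no certificate nets 13. Low-ability would deviate.
A type deviates, so pooling fails.

No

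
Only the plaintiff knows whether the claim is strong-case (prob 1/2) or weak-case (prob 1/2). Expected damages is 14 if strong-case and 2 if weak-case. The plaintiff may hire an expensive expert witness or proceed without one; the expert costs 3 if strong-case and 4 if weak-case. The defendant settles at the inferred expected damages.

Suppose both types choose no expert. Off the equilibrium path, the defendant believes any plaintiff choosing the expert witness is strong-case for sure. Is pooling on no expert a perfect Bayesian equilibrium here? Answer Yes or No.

On path, the defendant holds the prior and pays 1/2·14 + 1/2·2 = 8. Off path (the expert witness), believing strong-case, it pays 14.
strong-case: no expert nets 8; the expert witness nets 14 − 3 = 11. strong-case would deviate.
weak-case: no expert nets 8; the expert witness nets 14 − 4 = 10. weak-case would deviate.
A type deviates, so pooling fails.

No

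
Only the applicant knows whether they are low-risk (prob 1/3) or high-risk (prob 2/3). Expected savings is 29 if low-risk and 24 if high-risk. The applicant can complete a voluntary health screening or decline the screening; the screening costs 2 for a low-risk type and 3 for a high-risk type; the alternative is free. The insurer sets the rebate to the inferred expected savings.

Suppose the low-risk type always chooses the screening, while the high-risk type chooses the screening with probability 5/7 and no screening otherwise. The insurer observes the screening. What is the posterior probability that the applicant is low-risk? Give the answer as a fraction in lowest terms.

7/17

P(the screening) = (1/3)·1 + (2/3)·(5/7) = 17/21.
By Bayes' rule, P(low-risk | the screening) = (1/3) / (17/21) = 7/17.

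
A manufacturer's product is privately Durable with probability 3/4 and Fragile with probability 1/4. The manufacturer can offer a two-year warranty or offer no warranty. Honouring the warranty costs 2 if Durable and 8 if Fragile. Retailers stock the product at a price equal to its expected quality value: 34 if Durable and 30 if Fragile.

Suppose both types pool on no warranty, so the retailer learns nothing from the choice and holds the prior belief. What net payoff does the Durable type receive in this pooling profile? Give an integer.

Pooled price = 3/4·34 + 1/4·30 = 33.
Durable pays no cost for no warranty, so net payoff = 33.

33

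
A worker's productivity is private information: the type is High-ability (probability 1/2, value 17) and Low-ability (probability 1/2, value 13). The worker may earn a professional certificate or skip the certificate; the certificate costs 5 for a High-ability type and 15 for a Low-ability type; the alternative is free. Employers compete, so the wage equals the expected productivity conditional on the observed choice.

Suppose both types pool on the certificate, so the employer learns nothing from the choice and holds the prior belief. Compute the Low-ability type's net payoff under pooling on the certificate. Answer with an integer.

Pooled wage = 1/2·17 + 1/2·13 = 15.
Low-ability pays cost 15 for the certificate, so net payoff = 15 − 15 = 0.

0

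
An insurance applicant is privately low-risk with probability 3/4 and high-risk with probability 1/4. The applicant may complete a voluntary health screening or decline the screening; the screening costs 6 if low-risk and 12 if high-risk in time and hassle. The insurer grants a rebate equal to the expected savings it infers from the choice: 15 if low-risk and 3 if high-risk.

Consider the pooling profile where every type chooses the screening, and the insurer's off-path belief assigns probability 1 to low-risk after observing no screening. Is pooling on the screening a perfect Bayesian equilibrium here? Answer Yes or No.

No

On path, the insurer holds the prior and pays 3/4·15 + 1/4·3 = 12. Off path (no screening), believing low-risk, it pays 15.
low-risk: the screening nets 12 − 6 = 6; no screening nets 15. low-risk would deviate.
high-risk: the screening nets 12 − 12 = 0; no screening nets 15. high-risk would deviate.
A type deviates, so pooling fails.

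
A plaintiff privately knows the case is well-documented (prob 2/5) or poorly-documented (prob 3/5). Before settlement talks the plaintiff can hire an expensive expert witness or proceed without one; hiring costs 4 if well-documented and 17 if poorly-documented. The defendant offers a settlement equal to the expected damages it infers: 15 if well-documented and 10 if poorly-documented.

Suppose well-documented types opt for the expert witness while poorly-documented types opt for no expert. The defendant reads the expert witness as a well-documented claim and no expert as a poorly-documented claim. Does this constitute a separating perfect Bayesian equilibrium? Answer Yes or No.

Under these beliefs, the expert witness earns settlement 15 and no expert earns settlement 10.
well-documented: the expert witness nets 15 − 4 = 11; no expert nets 10. well-documented prefers the expert witness.
poorly-documented: the expert witness nets 15 − 17 = -2; no expert nets 10. poorly-documented prefers no expert.
Neither type deviates, so the separating profile is an equilibrium.

Yes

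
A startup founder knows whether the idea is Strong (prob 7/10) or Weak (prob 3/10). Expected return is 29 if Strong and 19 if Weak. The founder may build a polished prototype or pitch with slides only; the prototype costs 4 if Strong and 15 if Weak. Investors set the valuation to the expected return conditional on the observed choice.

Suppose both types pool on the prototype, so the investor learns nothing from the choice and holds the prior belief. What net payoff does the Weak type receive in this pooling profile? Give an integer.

Pooled valuation = 7/10·29 + 3/10·19 = 26.
Weak pays cost 15 for the prototype, so net payoff = 26 − 15 = 11.

11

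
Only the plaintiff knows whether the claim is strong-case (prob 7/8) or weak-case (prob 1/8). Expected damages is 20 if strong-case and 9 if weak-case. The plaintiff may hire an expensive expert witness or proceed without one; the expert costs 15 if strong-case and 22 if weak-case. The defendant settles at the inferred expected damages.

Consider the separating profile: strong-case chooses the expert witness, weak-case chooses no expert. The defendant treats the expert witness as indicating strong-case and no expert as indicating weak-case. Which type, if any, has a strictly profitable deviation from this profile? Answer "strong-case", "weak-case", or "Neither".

The expert witness pays 20; no expert pays 9.
strong-case: assigned the expert witness, nets 20 − 15 = 5; deviating to no expert nets 9.
weak-case: assigned no expert, nets 9; deviating to the expert witness nets 20 − 22 = -2.
The strong-case type gains 4 by deviating.

strong-case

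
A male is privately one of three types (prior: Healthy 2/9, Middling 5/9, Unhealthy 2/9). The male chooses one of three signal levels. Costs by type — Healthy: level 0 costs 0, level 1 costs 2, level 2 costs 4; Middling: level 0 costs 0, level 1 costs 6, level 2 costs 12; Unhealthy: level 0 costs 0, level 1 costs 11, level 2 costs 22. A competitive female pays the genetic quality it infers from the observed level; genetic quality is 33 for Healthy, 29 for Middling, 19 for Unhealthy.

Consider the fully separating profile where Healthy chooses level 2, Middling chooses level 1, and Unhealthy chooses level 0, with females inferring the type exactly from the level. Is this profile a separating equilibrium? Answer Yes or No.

Yes

Separating mating payoffs: level 2 → 33, level 1 → 29, level 0 → 19.
Healthy (assigned level 2): level 0: 19 − 0 = 19; level 1: 29 − 2 = 27; level 2: 33 − 4 = 29. Healthy stays.
Middling (assigned level 1): level 0: 19 − 0 = 19; level 1: 29 − 6 = 23; level 2: 33 − 12 = 21. Middling stays.
Unhealthy (assigned level 0): level 0: 19 − 0 = 19; level 1: 29 − 11 = 18; level 2: 33 − 22 = 11. Unhealthy stays.
Every type prefers its assigned level; separation holds.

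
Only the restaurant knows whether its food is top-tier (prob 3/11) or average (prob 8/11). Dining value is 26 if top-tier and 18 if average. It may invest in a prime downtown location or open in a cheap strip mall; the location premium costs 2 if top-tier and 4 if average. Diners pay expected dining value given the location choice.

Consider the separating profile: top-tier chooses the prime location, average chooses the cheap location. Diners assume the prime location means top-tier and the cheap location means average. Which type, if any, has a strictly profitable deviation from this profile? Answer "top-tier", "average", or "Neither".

average

The prime location pays 26; the cheap location pays 18.
top-tier: assigned the prime location, nets 26 − 2 = 24; deviating to the cheap location nets 18.
average: assigned the cheap location, nets 18; deviating to the prime location nets 26 − 4 = 22.
The average type gains 4 by deviating.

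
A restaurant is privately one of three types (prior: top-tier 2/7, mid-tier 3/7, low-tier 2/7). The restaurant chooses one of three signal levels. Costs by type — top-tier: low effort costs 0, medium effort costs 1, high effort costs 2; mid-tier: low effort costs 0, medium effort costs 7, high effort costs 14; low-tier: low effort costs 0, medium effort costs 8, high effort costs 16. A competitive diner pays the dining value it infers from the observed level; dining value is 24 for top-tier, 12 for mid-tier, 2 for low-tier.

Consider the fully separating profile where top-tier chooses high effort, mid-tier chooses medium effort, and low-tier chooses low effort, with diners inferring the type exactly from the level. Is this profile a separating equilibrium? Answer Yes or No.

No

Separating price premiums: high effort → 24, medium effort → 12, low effort → 2.
top-tier (assigned high effort): low effort: 2 − 0 = 2; medium effort: 12 − 1 = 11; high effort: 24 − 2 = 22. top-tier stays.
mid-tier (assigned medium effort): low effort: 2 − 0 = 2; medium effort: 12 − 7 = 5; high effort: 24 − 14 = 10. mid-tier prefers high effort.
low-tier (assigned low effort): low effort: 2 − 0 = 2; medium effort: 12 − 8 = 4; high effort: 24 − 16 = 8. low-tier prefers high effort.
At least one type deviates; the separating profile fails.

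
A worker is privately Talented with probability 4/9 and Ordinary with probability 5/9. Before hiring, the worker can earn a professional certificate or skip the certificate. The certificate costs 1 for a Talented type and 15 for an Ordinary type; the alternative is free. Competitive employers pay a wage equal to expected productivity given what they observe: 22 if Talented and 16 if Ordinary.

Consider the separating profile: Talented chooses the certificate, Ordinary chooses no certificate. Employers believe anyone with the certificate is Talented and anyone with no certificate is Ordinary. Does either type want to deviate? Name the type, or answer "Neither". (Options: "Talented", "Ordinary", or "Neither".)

The certificate pays 22; no certificate pays 16.
Talented: assigned the certificate, nets 22 − 1 = 21; deviating to no certificate nets 16.
Ordinary: assigned no certificate, nets 16; deviating to the certificate nets 22 − 15 = 7.
Both types strictly prefer their assigned action; no profitable deviation.

Neither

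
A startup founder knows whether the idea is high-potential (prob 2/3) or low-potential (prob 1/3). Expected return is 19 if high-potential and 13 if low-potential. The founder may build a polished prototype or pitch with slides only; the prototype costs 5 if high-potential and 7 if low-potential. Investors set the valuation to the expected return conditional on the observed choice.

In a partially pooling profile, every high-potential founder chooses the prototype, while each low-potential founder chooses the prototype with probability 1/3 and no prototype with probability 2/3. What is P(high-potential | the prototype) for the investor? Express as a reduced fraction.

6/7

P(the prototype) = (2/3)·1 + (1/3)·(1/3) = 7/9.
By Bayes' rule, P(high-potential | the prototype) = (2/3) / (7/9) = 6/7.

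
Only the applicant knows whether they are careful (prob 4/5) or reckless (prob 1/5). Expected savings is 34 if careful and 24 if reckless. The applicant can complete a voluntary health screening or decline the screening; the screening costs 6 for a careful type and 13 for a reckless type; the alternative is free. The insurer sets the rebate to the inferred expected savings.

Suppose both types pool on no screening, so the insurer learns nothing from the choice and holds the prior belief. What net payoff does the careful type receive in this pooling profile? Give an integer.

Pooled rebate = 4/5·34 + 1/5·24 = 32.
careful pays no cost for no screening, so net payoff = 32.

32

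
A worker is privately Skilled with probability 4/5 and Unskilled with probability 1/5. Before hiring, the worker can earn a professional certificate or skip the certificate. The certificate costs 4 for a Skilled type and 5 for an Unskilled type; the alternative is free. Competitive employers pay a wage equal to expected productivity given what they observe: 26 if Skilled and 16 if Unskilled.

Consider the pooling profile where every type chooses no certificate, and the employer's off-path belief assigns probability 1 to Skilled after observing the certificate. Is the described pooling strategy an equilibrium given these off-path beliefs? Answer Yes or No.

On path, the employer holds the prior and pays 4/5·26 + 1/5·16 = 24. Off path (the certificate), believing Skilled, it pays 26.
Skilled: no certificate nets 24; the certificate nets 26 − 4 = 22. Skilled stays.
Unskilled: no certificate nets 24; the certificate nets 26 − 5 = 21. Unskilled stays.
No type deviates, so pooling is sustained.

Yes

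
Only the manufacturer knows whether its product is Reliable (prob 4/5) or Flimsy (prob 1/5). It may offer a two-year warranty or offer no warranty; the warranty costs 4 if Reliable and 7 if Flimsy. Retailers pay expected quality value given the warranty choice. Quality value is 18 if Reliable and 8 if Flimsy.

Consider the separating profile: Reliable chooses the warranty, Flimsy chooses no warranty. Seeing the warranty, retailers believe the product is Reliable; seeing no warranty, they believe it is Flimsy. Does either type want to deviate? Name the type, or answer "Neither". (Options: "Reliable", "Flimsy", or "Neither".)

Flimsy

The warranty pays 18; no warranty pays 8.
Reliable: assigned the warranty, nets 18 − 4 = 14; deviating to no warranty nets 8.
Flimsy: assigned no warranty, nets 8; deviating to the warranty nets 18 − 7 = 11.
The Flimsy type gains 3 by deviating.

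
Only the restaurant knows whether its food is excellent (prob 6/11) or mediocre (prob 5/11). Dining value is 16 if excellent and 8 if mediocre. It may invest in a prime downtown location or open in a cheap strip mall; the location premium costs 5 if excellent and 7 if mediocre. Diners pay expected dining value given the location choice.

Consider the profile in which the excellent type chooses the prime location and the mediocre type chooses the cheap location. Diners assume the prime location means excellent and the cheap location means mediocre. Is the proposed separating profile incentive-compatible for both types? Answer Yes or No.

Under these beliefs, the prime location earns price premium 16 and the cheap location earns price premium 8.
excellent: the prime location nets 16 − 5 = 11; the cheap location nets 8. excellent prefers the prime location.
mediocre: the prime location nets 16 − 7 = 9; the cheap location nets 8. mediocre would deviate to the prime location.
mediocre has a profitable deviation, so the profile is not an equilibrium.

No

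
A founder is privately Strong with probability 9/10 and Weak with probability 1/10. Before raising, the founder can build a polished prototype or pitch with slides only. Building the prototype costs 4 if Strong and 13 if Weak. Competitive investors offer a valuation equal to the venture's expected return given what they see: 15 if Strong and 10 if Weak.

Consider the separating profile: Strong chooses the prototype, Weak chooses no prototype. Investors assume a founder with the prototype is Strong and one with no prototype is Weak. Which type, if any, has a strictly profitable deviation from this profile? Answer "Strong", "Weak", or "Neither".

The prototype pays 15; no prototype pays 10.
Strong: assigned the prototype, nets 15 − 4 = 11; deviating to no prototype nets 10.
Weak: assigned no prototype, nets 10; deviating to the prototype nets 15 − 13 = 2.
Both types strictly prefer their assigned action; no profitable deviation.

Neither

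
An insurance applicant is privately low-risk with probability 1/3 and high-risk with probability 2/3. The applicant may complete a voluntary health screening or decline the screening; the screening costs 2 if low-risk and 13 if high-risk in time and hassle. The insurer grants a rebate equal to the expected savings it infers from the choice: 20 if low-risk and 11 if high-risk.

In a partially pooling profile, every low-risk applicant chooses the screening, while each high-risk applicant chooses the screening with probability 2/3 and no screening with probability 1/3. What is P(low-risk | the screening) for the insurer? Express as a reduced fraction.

3/7

P(the screening) = (1/3)·1 + (2/3)·(2/3) = 7/9.
By Bayes' rule, P(low-risk | the screening) = (1/3) / (7/9) = 3/7.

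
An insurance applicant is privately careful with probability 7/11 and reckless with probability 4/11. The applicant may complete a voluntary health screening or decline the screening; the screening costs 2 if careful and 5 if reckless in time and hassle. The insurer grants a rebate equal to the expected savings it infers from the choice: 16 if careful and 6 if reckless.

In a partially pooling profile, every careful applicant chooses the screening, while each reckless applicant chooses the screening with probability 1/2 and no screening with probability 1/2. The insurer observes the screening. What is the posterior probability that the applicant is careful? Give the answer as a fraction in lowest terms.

P(the screening) = (7/11)·1 + (4/11)·(1/2) = 9/11.
By Bayes' rule, P(careful | the screening) = (7/11) / (9/11) = 7/9.

7/9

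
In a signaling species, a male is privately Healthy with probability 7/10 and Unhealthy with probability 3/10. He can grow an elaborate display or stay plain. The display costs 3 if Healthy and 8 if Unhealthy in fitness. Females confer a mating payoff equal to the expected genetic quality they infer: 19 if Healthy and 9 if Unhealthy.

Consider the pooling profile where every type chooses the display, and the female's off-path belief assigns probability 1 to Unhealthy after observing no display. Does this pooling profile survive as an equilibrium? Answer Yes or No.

No

On path, the female holds the prior and pays 7/10·19 + 3/10·9 = 16. Off path (no display), believing Unhealthy, it pays 9.
Healthy: the display nets 16 − 3 = 13; no display nets 9. Healthy stays.
Unhealthy: the display nets 16 − 8 = 8; no display nets 9. Unhealthy would deviate.
A type deviates, so pooling fails.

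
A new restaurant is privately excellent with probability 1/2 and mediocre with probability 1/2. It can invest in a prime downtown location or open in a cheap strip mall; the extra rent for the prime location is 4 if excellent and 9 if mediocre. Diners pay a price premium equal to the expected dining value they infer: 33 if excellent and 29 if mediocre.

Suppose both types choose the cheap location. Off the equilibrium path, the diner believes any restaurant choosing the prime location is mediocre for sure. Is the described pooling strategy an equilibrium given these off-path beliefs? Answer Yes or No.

Yes

On path, the diner holds the prior and pays 1/2·33 + 1/2·29 = 31. Off path (the prime location), believing mediocre, it pays 29.
excellent: the cheap location nets 31; the prime location nets 29 − 4 = 25. excellent stays.
mediocre: the cheap location nets 31; the prime location nets 29 − 9 = 20. mediocre stays.
No type deviates, so pooling is sustained.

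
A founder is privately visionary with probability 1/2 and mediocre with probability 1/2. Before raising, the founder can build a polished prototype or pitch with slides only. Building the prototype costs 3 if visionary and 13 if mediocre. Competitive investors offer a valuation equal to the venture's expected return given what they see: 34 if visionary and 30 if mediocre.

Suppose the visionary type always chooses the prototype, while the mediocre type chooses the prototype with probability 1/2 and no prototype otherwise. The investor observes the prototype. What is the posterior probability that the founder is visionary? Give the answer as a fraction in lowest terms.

P(the prototype) = (1/2)·1 + (1/2)·(1/2) = 3/4.
By Bayes' rule, P(visionary | the prototype) = (1/2) / (3/4) = 2/3.

2/3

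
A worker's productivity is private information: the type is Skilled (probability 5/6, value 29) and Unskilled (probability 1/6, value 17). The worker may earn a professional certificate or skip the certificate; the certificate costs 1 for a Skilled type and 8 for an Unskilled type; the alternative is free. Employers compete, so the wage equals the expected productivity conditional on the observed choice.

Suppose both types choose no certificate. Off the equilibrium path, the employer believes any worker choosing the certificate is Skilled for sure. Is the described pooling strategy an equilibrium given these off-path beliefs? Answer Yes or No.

On path, the employer holds the prior and pays 5/6·29 + 1/6·17 = 27. Off path (the certificate), believing Skilled, it pays 29.
Skilled: no certificate nets 27; the certificate nets 29 − 1 = 28. Skilled would deviate.
Unskilled: no certificate nets 27; the certificate nets 29 − 8 = 21. Unskilled stays.
A type deviates, so pooling fails.

No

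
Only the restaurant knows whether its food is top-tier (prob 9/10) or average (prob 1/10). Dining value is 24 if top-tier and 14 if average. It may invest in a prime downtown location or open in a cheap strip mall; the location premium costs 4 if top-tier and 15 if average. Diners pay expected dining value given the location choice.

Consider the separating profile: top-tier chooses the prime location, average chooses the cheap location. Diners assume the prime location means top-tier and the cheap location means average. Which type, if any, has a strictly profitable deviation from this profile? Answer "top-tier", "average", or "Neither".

Neither

The prime location pays 24; the cheap location pays 14.
top-tier: assigned the prime location, nets 24 − 4 = 20; deviating to the cheap location nets 14.
average: assigned the cheap location, nets 14; deviating to the prime location nets 24 − 15 = 9.
Both types strictly prefer their assigned action; no profitable deviation.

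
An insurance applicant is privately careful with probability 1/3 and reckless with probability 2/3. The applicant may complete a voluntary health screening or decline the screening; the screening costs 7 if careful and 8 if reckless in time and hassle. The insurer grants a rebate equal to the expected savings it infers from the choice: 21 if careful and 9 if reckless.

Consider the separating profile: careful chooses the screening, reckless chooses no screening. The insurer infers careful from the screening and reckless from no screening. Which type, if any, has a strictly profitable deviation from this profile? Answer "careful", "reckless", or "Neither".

The screening pays 21; no screening pays 9.
careful: assigned the screening, nets 21 − 7 = 14; deviating to no screening nets 9.
reckless: assigned no screening, nets 9; deviating to the screening nets 21 − 8 = 13.
The reckless type gains 4 by deviating.

reckless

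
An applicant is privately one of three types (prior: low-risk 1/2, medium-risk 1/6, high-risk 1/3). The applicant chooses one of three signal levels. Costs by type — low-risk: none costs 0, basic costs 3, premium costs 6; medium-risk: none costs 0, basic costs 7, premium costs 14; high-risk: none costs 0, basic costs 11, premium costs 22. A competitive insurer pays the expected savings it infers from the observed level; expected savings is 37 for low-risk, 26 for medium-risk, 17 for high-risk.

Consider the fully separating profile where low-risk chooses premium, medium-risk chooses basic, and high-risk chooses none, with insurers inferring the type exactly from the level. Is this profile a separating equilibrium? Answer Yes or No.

No

Separating rebates: premium → 37, basic → 26, none → 17.
low-risk (assigned premium): none: 17 − 0 = 17; basic: 26 − 3 = 23; premium: 37 − 6 = 31. low-risk stays.
medium-risk (assigned basic): none: 17 − 0 = 17; basic: 26 − 7 = 19; premium: 37 − 14 = 23. medium-risk prefers premium.
high-risk (assigned none): none: 17 − 0 = 17; basic: 26 − 11 = 15; premium: 37 − 22 = 15. high-risk stays.
At least one type deviates; the separating profile fails.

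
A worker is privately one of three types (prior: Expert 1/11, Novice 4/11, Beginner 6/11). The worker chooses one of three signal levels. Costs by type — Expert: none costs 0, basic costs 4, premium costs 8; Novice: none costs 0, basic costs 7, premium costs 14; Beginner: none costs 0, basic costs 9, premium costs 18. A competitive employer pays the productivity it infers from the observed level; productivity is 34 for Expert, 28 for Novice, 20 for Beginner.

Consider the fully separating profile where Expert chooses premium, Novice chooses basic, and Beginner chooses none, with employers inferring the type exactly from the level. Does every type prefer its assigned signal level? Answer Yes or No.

Separating wages: premium → 34, basic → 28, none → 20.
Expert (assigned premium): none: 20 − 0 = 20; basic: 28 − 4 = 24; premium: 34 − 8 = 26. Expert stays.
Novice (assigned basic): none: 20 − 0 = 20; basic: 28 − 7 = 21; premium: 34 − 14 = 20. Novice stays.
Beginner (assigned none): none: 20 − 0 = 20; basic: 28 − 9 = 19; premium: 34 − 18 = 16. Beginner stays.
Every type prefers its assigned level; separation holds.

Yes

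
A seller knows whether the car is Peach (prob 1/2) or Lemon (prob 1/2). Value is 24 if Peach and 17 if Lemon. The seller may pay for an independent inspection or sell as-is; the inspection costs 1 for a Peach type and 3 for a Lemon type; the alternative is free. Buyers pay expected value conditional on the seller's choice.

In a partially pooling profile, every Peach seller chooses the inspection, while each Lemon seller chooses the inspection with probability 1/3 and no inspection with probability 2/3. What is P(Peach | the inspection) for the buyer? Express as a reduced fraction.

3/4

P(the inspection) = (1/2)·1 + (1/2)·(1/3) = 2/3.
By Bayes' rule, P(Peach | the inspection) = (1/2) / (2/3) = 3/4.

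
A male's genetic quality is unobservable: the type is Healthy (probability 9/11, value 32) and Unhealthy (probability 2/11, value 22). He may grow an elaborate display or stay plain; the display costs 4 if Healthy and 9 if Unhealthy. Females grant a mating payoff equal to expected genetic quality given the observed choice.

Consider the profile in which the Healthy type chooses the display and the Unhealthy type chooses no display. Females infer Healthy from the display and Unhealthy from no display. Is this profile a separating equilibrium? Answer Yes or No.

Under these beliefs, the display earns mating payoff 32 and no display earns mating payoff 22.
Healthy: the display nets 32 − 4 = 28; no display nets 22. Healthy prefers the display.
Unhealthy: the display nets 32 − 9 = 23; no display nets 22. Unhealthy would deviate to the display.
Unhealthy has a profitable deviation, so the profile is not an equilibrium.

No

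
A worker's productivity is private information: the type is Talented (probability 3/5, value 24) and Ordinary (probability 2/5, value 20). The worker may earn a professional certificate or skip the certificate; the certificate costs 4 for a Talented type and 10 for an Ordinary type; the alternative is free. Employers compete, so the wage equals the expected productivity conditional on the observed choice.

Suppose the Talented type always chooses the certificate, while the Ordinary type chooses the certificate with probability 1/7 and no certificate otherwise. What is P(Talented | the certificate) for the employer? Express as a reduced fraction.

21/23

P(the certificate) = (3/5)·1 + (2/5)·(1/7) = 23/35.
By Bayes' rule, P(Talented | the certificate) = (3/5) / (23/35) = 21/23.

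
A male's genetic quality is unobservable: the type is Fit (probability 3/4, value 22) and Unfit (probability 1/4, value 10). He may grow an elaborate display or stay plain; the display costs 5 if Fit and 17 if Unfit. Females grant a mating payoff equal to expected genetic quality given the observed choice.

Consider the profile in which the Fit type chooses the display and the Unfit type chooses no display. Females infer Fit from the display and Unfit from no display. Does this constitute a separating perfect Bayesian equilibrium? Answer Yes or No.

Yes

Under these beliefs, the display earns mating payoff 22 and no display earns mating payoff 10.
Fit: the display nets 22 − 5 = 17; no display nets 10. Fit prefers the display.
Unfit: the display nets 22 − 17 = 5; no display nets 10. Unfit prefers no display.
Neither type deviates, so the separating profile is an equilibrium.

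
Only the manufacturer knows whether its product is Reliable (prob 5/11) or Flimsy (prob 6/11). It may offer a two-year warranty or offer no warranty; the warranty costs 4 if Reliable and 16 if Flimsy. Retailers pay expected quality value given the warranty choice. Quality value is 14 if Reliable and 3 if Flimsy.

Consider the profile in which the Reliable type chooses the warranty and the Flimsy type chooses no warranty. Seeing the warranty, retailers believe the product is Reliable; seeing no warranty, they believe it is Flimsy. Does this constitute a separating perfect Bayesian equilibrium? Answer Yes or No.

Yes

Under these beliefs, the warranty earns price 14 and no warranty earns price 3.
Reliable: the warranty nets 14 − 4 = 10; no warranty nets 3. Reliable prefers the warranty.
Flimsy: the warranty nets 14 − 16 = -2; no warranty nets 3. Flimsy prefers no warranty.
Neither type deviates, so the separating profile is an equilibrium.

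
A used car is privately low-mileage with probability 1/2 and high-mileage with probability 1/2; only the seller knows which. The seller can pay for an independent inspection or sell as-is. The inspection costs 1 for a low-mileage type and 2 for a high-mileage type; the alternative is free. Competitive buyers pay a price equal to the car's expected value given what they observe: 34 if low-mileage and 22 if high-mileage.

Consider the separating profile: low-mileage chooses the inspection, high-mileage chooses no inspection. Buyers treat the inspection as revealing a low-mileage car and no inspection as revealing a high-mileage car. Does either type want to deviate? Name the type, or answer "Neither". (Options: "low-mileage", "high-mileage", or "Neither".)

The inspection pays 34; no inspection pays 22.
low-mileage: assigned the inspection, nets 34 − 1 = 33; deviating to no inspection nets 22.
high-mileage: assigned no inspection, nets 22; deviating to the inspection nets 34 − 2 = 32.
The high-mileage type gains 10 by deviating.

high-mileage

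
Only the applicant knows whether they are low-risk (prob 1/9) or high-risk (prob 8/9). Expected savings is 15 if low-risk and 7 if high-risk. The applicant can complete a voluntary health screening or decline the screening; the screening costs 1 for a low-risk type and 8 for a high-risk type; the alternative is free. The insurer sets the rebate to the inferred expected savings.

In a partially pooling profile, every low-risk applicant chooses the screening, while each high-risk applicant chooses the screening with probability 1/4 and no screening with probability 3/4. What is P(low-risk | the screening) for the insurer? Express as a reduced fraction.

P(the screening) = (1/9)·1 + (8/9)·(1/4) = 1/3.
By Bayes' rule, P(low-risk | the screening) = (1/9) / (1/3) = 1/3.

1/3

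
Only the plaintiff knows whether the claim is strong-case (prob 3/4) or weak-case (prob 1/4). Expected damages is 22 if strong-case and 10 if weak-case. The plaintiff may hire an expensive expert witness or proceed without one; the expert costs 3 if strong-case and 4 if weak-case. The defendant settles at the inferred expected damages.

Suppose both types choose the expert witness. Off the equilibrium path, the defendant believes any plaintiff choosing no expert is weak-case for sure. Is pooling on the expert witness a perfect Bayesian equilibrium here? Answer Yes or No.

On path, the defendant holds the prior and pays 3/4·22 + 1/4·10 = 19. Off path (no expert), believing weak-case, it pays 10.
strong-case: the expert witness nets 19 − 3 = 16; no expert nets 10. strong-case stays.
weak-case: the expert witness nets 19 − 4 = 15; no expert nets 10. weak-case stays.
No type deviates, so pooling is sustained.

Yes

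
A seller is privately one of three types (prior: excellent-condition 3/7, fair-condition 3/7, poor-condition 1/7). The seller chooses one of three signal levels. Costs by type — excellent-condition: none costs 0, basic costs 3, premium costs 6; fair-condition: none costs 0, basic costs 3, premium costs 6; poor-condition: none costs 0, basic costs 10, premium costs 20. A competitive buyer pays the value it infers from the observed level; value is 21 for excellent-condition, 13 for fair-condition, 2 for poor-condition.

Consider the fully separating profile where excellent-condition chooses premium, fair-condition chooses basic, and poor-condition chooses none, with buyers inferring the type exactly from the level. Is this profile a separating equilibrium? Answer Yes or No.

Separating prices: premium → 21, basic → 13, none → 2.
excellent-condition (assigned premium): none: 2 − 0 = 2; basic: 13 − 3 = 10; premium: 21 − 6 = 15. excellent-condition stays.
fair-condition (assigned basic): none: 2 − 0 = 2; basic: 13 − 3 = 10; premium: 21 − 6 = 15. fair-condition prefers premium.
poor-condition (assigned none): none: 2 − 0 = 2; basic: 13 − 10 = 3; premium: 21 − 20 = 1. poor-condition prefers basic.
At least one type deviates; the separating profile fails.

No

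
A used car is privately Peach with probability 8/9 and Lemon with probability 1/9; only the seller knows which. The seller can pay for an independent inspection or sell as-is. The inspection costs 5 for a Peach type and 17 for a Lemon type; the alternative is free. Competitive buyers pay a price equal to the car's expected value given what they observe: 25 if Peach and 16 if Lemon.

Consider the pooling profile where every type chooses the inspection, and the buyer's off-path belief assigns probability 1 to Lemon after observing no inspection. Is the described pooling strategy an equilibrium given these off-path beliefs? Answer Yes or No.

On path, the buyer holds the prior and pays 8/9·25 + 1/9·16 = 24. Off path (no inspection), believing Lemon, it pays 16.
Peach: the inspection nets 24 − 5 = 19; no inspection nets 16. Peach stays.
Lemon: the inspection nets 24 − 17 = 7; no inspection nets 16. Lemon would deviate.
A type deviates, so pooling fails.

No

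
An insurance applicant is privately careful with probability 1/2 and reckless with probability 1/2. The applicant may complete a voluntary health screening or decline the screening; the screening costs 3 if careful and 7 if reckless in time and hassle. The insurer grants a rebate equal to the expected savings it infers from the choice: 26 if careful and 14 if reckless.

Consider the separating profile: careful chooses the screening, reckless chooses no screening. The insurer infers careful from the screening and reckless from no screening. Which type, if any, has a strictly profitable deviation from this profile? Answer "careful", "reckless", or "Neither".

The screening pays 26; no screening pays 14.
careful: assigned the screening, nets 26 − 3 = 23; deviating to no screening nets 14.
reckless: assigned no screening, nets 14; deviating to the screening nets 26 − 7 = 19.
The reckless type gains 5 by deviating.

reckless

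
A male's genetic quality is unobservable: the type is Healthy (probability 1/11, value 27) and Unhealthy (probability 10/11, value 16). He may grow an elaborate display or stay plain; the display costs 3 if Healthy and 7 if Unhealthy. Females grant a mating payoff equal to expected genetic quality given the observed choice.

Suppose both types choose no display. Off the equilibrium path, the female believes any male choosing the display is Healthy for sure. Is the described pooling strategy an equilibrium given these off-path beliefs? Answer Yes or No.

No

On path, the female holds the prior and pays 1/11·27 + 10/11·16 = 17. Off path (the display), believing Healthy, it pays 27.
Healthy: no display nets 17; the display nets 27 − 3 = 24. Healthy would deviate.
Unhealthy: no display nets 17; the display nets 27 − 7 = 20. Unhealthy would deviate.
A type deviates, so pooling fails.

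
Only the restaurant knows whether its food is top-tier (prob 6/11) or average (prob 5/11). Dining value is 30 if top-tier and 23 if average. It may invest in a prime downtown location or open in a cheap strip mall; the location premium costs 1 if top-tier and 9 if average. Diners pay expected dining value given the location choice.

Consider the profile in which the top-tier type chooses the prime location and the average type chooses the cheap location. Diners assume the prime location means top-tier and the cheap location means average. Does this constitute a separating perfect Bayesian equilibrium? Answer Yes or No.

Under these beliefs, the prime location earns price premium 30 and the cheap location earns price premium 23.
top-tier: the prime location nets 30 − 1 = 29; the cheap location nets 23. top-tier prefers the prime location.
average: the prime location nets 30 − 9 = 21; the cheap location nets 23. average prefers the cheap location.
Neither type deviates, so the separating profile is an equilibrium.

Yes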